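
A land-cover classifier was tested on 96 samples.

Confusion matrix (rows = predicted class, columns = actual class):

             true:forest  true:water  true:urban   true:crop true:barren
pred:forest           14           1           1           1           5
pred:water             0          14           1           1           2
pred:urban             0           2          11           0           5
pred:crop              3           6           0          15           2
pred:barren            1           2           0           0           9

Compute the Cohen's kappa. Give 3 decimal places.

Observed agreement pₒ = trace/N = 63/96 = 0.6563
Expected agreement pₑ = Σ (rowᵢ·colᵢ)/N² = (18·22 + 25·18 + 13·18 + 17·26 + 23·12)/96² = 0.1951
κ = (pₒ − pₑ)/(1 − pₑ) = (0.6563 − 0.1951)/(1 − 0.1951) = 0.573

0.573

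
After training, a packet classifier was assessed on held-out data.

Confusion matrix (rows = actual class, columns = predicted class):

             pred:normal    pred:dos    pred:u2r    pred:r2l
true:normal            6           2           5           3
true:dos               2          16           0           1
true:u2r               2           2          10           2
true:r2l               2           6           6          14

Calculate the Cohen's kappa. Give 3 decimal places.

0.440

Observed agreement pₒ = trace/N = 46/79 = 0.5823
Expected agreement pₑ = Σ (rowᵢ·colᵢ)/N² = (16·12 + 19·26 + 16·21 + 28·20)/79² = 0.2535
κ = (pₒ − pₑ)/(1 − pₑ) = (0.5823 − 0.2535)/(1 − 0.2535) = 0.440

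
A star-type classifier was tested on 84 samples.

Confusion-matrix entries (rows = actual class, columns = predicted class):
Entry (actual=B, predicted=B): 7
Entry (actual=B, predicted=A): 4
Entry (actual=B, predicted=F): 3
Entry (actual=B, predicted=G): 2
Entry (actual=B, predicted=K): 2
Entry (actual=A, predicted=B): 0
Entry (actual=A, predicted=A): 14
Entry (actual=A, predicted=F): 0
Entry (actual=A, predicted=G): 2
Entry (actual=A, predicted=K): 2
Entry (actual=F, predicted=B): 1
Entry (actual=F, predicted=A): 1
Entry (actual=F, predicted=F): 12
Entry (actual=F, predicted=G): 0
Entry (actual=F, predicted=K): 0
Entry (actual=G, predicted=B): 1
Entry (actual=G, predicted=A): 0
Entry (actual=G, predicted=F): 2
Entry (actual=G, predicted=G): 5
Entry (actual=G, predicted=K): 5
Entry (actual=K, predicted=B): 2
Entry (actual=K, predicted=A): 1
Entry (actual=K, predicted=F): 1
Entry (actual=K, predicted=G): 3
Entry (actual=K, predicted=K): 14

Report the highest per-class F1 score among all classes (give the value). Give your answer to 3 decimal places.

0.750

Per-class F1 score (2·TP/(2·TP+FP+FN)):
  B: TP=7, FP=0+1+1+2=4, FN=4+3+2+2=11 → 14/29 = 0.4828
  A: TP=14, FP=4+1+0+1=6, FN=0+0+2+2=4 → 28/38 = 0.7368
  F: TP=12, FP=3+0+2+1=6, FN=1+1+0+0=2 → 24/32 = 0.7500
  G: TP=5, FP=2+2+0+3=7, FN=1+0+2+5=8 → 10/25 = 0.4000
  K: TP=14, FP=2+2+0+5=9, FN=2+1+1+3=7 → 28/44 = 0.6364
Highest is class 'F' with F1 score = 0.750.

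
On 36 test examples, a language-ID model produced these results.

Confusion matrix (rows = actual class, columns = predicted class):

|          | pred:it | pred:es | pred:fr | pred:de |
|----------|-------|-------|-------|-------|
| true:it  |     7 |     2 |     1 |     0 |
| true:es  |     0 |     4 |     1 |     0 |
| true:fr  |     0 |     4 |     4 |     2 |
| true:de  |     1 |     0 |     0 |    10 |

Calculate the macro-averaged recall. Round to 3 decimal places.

Per-class recall (TP/(TP+FN)):
  it: TP=7, FN=2+1+0=3 → 7/10 = 0.7000
  es: TP=4, FN=0+1+0=1 → 4/5 = 0.8000
  fr: TP=4, FN=0+4+2=6 → 4/10 = 0.4000
  de: TP=10, FN=1+0+0=1 → 10/11 = 0.9091
Macro-recall = mean = (0.7000 + 0.8000 + 0.4000 + 0.9091) / 4 = 0.702

0.702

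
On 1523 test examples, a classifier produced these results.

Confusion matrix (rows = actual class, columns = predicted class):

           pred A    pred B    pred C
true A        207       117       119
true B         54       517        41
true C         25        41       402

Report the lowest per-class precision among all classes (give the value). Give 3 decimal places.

Per-class precision (TP/(TP+FP)):
  A: TP=207, FP=54+25=79 → 207/286 = 0.7238
  B: TP=517, FP=117+41=158 → 517/675 = 0.7659
  C: TP=402, FP=119+41=160 → 402/562 = 0.7153
Lowest is class 'C' with precision = 0.715.

0.715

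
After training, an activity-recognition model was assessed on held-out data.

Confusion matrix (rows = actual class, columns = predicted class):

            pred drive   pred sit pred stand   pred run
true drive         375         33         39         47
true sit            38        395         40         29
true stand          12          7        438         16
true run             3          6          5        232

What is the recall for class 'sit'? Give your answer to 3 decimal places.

0.787

Treat 'sit' as positive and all other classes as negative.
recall = TP/(TP+FN).
sit: TP=395, FN=38+40+29=107 → 395/502 = 0.7869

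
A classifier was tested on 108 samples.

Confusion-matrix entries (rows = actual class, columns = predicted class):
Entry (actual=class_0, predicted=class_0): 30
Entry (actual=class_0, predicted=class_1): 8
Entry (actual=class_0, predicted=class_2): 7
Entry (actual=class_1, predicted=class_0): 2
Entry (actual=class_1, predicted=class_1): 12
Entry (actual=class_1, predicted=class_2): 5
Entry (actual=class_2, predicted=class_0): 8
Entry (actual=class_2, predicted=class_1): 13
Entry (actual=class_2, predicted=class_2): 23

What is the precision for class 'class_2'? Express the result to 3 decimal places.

0.657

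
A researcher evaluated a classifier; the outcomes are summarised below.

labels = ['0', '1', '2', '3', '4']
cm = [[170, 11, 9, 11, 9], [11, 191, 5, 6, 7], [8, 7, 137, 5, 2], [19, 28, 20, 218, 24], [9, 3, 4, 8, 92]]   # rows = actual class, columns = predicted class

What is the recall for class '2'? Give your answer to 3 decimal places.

0.862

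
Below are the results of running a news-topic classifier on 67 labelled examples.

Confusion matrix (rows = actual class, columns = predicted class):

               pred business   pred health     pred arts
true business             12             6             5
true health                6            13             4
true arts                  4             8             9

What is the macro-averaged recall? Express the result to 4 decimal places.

Per-class recall (TP/(TP+FN)):
  business: TP=12, FN=6+5=11 → 12/23 = 0.52174
  health: TP=13, FN=6+4=10 → 13/23 = 0.56522
  arts: TP=9, FN=4+8=12 → 9/21 = 0.42857
Macro-recall = mean = (0.52174 + 0.56522 + 0.42857) / 3 = 0.5052

0.5052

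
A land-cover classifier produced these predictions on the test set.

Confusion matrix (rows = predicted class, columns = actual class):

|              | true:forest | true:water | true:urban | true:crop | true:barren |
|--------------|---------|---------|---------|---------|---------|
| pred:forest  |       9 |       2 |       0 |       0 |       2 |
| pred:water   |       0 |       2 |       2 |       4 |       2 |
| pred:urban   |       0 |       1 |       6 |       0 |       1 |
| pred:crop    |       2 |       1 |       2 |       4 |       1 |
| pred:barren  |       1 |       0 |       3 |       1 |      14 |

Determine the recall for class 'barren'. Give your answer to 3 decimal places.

0.700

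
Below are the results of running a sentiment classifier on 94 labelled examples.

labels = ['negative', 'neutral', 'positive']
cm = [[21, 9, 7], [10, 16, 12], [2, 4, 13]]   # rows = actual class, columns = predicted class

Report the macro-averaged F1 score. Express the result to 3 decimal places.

0.529

Per-class F1 score (2·TP/(2·TP+FP+FN)):
  negative: TP=21, FP=10+2=12, FN=9+7=16 → 42/70 = 0.6000
  neutral: TP=16, FP=9+4=13, FN=10+12=22 → 32/67 = 0.4776
  positive: TP=13, FP=7+12=19, FN=2+4=6 → 26/51 = 0.5098
Macro-F1 score = mean = (0.6000 + 0.4776 + 0.5098) / 3 = 0.529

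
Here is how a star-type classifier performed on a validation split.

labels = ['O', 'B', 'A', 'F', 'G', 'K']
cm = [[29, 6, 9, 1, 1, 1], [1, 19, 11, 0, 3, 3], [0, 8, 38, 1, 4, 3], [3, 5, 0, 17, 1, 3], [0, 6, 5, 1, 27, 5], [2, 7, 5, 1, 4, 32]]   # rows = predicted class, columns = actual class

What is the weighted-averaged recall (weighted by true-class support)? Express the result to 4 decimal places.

0.6183

Per-class recall (TP/(TP+FN)):
  O: TP=29, FN=1+0+3+0+2=6 → 29/35 = 0.82857
  B: TP=19, FN=6+8+5+6+7=32 → 19/51 = 0.37255
  A: TP=38, FN=9+11+0+5+5=30 → 38/68 = 0.55882
  F: TP=17, FN=1+0+1+1+1=4 → 17/21 = 0.80952
  G: TP=27, FN=1+3+4+1+4=13 → 27/40 = 0.67500
  K: TP=32, FN=1+3+3+3+5=15 → 32/47 = 0.68085
Weighted-recall = Σ (supportᵢ/N)·recallᵢ with N=262: (35/262)·0.82857 + (51/262)·0.37255 + (68/262)·0.55882 + (21/262)·0.80952 + (40/262)·0.67500 + (47/262)·0.68085 = 0.6183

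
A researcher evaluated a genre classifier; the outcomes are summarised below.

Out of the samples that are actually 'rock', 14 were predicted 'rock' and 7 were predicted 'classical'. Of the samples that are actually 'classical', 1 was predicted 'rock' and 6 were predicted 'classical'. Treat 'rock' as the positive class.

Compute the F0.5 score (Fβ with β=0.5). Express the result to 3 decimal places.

Fβ = (1+β²)·TP / ((1+β²)·TP + β²·FN + FP), with β²=1/4
= 1.25·14 / (1.25·14 + 0.25·7 + 1) = 0.864

0.864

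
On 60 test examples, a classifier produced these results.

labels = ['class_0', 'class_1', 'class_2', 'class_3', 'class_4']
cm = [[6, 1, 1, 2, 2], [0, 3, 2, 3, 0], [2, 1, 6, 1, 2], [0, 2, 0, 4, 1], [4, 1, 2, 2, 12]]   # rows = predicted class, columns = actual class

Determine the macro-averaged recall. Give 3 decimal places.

0.492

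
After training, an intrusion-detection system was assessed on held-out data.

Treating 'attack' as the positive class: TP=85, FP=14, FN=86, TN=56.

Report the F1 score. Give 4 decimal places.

0.6296

Precision = TP/(TP+FP) = 85/99 = 0.8586
Recall = TP/(TP+FN) = 85/171 = 0.4971
F1 = 2·TP/(2·TP+FP+FN) = 170/270 = 0.6296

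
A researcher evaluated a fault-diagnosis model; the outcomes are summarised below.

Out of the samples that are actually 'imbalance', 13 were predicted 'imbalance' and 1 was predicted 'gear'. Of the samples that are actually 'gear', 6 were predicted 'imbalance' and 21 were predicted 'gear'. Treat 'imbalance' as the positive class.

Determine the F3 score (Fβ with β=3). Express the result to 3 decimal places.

0.897

Fβ = (1+β²)·TP / ((1+β²)·TP + β²·FN + FP), with β²=9
= 10·13 / (10·13 + 9·1 + 6) = 0.897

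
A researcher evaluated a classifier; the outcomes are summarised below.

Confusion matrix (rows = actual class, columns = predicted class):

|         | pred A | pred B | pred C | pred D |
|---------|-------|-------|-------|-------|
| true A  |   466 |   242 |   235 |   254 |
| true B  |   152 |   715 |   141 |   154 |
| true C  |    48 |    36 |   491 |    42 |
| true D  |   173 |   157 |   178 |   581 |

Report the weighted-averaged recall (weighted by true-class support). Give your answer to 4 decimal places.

0.5542

Per-class recall (TP/(TP+FN)):
  A: TP=466, FN=242+235+254=731 → 466/1197 = 0.38931
  B: TP=715, FN=152+141+154=447 → 715/1162 = 0.61532
  C: TP=491, FN=48+36+42=126 → 491/617 = 0.79579
  D: TP=581, FN=173+157+178=508 → 581/1089 = 0.53352
Weighted-recall = Σ (supportᵢ/N)·recallᵢ with N=4065: (1197/4065)·0.38931 + (1162/4065)·0.61532 + (617/4065)·0.79579 + (1089/4065)·0.53352 = 0.5542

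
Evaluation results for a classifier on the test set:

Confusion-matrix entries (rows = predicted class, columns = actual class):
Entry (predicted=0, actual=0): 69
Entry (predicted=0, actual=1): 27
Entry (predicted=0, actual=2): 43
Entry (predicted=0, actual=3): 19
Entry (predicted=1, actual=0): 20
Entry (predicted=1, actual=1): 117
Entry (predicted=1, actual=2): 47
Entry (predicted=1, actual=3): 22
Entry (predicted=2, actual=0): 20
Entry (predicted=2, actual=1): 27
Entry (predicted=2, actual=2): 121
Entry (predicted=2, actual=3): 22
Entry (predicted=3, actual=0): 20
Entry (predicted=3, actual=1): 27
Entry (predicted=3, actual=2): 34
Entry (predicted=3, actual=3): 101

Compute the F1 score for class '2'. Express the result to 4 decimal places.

F1 score = 2·TP/(2·TP+FP+FN).
2: TP=121, FP=20+27+22=69, FN=43+47+34=124 → 242/435 = 0.55632

0.5563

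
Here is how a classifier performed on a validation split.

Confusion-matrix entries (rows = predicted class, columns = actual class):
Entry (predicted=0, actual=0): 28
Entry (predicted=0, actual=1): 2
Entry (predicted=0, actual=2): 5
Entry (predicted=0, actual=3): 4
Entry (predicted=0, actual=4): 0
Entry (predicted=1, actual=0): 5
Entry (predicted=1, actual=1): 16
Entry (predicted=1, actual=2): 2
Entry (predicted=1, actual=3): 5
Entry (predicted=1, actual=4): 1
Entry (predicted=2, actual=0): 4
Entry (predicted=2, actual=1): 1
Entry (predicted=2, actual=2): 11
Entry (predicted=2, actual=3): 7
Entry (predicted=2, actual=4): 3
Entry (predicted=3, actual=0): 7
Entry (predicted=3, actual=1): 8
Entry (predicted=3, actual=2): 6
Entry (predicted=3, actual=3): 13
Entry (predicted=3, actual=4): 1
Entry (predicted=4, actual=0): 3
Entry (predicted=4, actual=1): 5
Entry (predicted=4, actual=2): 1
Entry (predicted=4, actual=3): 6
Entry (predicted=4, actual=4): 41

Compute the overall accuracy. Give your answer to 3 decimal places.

Accuracy = trace / total = (28+16+11+13+41=109) / 185 = 109/185 = 0.589

0.589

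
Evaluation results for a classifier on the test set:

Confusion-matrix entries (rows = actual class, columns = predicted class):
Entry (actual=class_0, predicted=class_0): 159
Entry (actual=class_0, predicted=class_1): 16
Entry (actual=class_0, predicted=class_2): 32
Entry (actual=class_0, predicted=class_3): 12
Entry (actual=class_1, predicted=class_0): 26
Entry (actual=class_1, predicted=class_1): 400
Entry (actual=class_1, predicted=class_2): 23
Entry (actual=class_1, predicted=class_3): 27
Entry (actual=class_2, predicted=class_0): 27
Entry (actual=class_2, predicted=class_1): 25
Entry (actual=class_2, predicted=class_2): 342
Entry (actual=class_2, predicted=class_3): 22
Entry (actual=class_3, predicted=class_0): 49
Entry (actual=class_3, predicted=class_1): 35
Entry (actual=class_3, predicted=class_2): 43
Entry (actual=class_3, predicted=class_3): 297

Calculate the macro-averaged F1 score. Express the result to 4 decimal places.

Per-class F1 score (2·TP/(2·TP+FP+FN)):
  class_0: TP=159, FP=26+27+49=102, FN=16+32+12=60 → 318/480 = 0.66250
  class_1: TP=400, FP=16+25+35=76, FN=26+23+27=76 → 800/952 = 0.84034
  class_2: TP=342, FP=32+23+43=98, FN=27+25+22=74 → 684/856 = 0.79907
  class_3: TP=297, FP=12+27+22=61, FN=49+35+43=127 → 594/782 = 0.75959
Macro-F1 score = mean = (0.66250 + 0.84034 + 0.79907 + 0.75959) / 4 = 0.7654

0.7654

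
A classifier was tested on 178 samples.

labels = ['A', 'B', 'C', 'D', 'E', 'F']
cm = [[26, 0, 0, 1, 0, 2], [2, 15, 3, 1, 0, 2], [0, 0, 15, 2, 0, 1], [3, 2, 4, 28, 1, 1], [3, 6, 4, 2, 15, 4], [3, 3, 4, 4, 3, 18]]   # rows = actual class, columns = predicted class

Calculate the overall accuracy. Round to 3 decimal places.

0.657

Accuracy = trace / total = (26+15+15+28+15+18=117) / 178 = 117/178 = 0.657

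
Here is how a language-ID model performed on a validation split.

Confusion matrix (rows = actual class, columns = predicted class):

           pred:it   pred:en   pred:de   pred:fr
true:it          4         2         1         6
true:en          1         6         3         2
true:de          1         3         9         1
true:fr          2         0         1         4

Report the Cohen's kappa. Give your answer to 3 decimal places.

Observed agreement pₒ = trace/N = 23/46 = 0.5000
Expected agreement pₑ = Σ (rowᵢ·colᵢ)/N² = (13·8 + 12·11 + 14·14 + 7·13)/46² = 0.2472
κ = (pₒ − pₑ)/(1 − pₑ) = (0.5000 − 0.2472)/(1 − 0.2472) = 0.336

0.336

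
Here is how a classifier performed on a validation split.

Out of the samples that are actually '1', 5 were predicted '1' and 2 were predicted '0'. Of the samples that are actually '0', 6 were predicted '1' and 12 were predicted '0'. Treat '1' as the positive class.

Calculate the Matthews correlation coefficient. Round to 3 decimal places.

0.345

MCC = (TP·TN − FP·FN) / √((TP+FP)(TP+FN)(TN+FP)(TN+FN))
Numerator = 5·12 − 6·2 = 48
Denominator = √(11·7·18·14) = √19404 = 139.2982
MCC = 48 / 139.2982 = 0.345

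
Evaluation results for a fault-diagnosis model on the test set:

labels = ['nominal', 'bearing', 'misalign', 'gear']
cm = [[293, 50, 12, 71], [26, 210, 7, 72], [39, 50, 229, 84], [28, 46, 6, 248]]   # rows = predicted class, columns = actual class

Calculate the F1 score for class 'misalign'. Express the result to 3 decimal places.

Take TP from the diagonal, FP from the rest of the 'misalign' prediction marginal, FN from the rest of the 'misalign' actual marginal.
F1 score = 2·TP/(2·TP+FP+FN).
misalign: TP=229, FP=39+50+84=173, FN=12+7+6=25 → 458/656 = 0.6982

0.698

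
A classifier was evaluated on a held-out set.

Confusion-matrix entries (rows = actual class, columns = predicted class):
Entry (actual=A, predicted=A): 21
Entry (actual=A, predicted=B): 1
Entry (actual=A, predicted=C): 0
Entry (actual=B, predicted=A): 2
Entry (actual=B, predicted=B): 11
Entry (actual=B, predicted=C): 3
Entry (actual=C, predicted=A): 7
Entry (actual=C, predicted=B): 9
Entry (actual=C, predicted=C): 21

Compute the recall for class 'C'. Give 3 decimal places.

0.568

One-vs-rest for 'C': TP = diagonal; FP = other classes predicted 'C'; FN = 'C' predicted as other.
recall = TP/(TP+FN).
C: TP=21, FN=7+9=16 → 21/37 = 0.5676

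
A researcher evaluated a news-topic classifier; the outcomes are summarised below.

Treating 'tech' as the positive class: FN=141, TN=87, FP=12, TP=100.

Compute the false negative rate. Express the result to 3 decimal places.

0.585

FNR = FN/(FN+TP) = 141/(141+100) = 0.585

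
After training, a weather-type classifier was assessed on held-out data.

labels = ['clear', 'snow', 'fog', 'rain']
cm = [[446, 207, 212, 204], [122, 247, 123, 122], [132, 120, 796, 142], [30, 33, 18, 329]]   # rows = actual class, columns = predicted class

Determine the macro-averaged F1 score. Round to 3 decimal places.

0.532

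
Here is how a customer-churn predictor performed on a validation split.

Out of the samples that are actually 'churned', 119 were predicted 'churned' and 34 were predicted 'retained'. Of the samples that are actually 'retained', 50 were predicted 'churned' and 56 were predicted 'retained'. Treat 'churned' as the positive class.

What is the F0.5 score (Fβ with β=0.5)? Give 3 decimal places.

0.718

Fβ = (1+β²)·TP / ((1+β²)·TP + β²·FN + FP), with β²=1/4
= 1.25·119 / (1.25·119 + 0.25·34 + 50) = 0.718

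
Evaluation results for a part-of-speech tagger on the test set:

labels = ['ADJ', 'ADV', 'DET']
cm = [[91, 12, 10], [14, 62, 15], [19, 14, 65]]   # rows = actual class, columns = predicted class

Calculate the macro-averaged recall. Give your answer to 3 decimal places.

Per-class recall (TP/(TP+FN)):
  ADJ: TP=91, FN=12+10=22 → 91/113 = 0.8053
  ADV: TP=62, FN=14+15=29 → 62/91 = 0.6813
  DET: TP=65, FN=19+14=33 → 65/98 = 0.6633
Macro-recall = mean = (0.8053 + 0.6813 + 0.6633) / 3 = 0.717

0.717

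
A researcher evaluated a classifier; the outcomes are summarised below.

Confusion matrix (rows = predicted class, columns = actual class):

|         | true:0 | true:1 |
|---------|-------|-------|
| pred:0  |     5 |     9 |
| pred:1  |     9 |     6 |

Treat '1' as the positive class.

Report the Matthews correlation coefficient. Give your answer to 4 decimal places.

MCC = (TP·TN − FP·FN) / √((TP+FP)(TP+FN)(TN+FP)(TN+FN))
Numerator = 6·5 − 9·9 = -51
Denominator = √(15·15·14·14) = √44100 = 210.0000
MCC = -51 / 210.0000 = -0.2429

-0.2429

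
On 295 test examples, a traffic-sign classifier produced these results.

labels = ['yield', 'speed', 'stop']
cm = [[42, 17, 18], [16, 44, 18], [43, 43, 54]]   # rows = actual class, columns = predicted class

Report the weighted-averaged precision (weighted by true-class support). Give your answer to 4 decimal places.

Per-class precision (TP/(TP+FP)):
  yield: TP=42, FP=16+43=59 → 42/101 = 0.41584
  speed: TP=44, FP=17+43=60 → 44/104 = 0.42308
  stop: TP=54, FP=18+18=36 → 54/90 = 0.60000
Weighted-precision = Σ (supportᵢ/N)·precisionᵢ with N=295: (77/295)·0.41584 + (78/295)·0.42308 + (140/295)·0.60000 = 0.5052

0.5052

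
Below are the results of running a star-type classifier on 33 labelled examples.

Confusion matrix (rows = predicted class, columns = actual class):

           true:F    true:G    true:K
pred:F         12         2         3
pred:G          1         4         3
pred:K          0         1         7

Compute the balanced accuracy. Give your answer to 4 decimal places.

0.6777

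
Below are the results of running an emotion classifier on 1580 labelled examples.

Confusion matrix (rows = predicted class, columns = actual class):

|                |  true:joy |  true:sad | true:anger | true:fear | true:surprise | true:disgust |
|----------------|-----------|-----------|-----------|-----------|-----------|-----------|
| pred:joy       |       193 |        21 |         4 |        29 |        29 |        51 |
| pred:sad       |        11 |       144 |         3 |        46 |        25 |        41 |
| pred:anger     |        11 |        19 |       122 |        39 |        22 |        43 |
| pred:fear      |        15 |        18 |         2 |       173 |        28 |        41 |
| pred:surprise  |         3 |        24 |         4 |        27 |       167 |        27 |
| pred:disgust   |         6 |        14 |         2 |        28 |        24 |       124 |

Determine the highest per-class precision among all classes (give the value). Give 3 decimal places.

0.663

Per-class precision (TP/(TP+FP)):
  joy: TP=193, FP=21+4+29+29+51=134 → 193/327 = 0.5902
  sad: TP=144, FP=11+3+46+25+41=126 → 144/270 = 0.5333
  anger: TP=122, FP=11+19+39+22+43=134 → 122/256 = 0.4766
  fear: TP=173, FP=15+18+2+28+41=104 → 173/277 = 0.6245
  surprise: TP=167, FP=3+24+4+27+27=85 → 167/252 = 0.6627
  disgust: TP=124, FP=6+14+2+28+24=74 → 124/198 = 0.6263
Highest is class 'surprise' with precision = 0.663.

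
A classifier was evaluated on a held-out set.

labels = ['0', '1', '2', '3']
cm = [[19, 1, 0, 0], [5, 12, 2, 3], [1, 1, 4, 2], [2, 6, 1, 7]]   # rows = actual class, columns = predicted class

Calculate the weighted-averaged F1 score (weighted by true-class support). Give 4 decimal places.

Per-class F1 score (2·TP/(2·TP+FP+FN)):
  0: TP=19, FP=5+1+2=8, FN=1+0+0=1 → 38/47 = 0.80851
  1: TP=12, FP=1+1+6=8, FN=5+2+3=10 → 24/42 = 0.57143
  2: TP=4, FP=0+2+1=3, FN=1+1+2=4 → 8/15 = 0.53333
  3: TP=7, FP=0+3+2=5, FN=2+6+1=9 → 14/28 = 0.50000
Weighted-F1 score = Σ (supportᵢ/N)·F1 scoreᵢ with N=66: (20/66)·0.80851 + (22/66)·0.57143 + (8/66)·0.53333 + (16/66)·0.50000 = 0.6213

0.6213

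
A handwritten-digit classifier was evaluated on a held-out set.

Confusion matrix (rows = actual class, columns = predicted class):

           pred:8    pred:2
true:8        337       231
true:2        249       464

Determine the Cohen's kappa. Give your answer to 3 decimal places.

Observed agreement pₒ = trace/N = 801/1281 = 0.6253
Expected agreement pₑ = Σ (rowᵢ·colᵢ)/N² = (568·586 + 713·695)/1281² = 0.5048
κ = (pₒ − pₑ)/(1 − pₑ) = (0.6253 − 0.5048)/(1 − 0.5048) = 0.243

0.243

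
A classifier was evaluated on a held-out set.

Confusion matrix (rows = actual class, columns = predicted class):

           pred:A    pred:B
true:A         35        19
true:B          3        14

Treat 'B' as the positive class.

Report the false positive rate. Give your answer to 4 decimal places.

FPR = FP/(FP+TN) = 19/(19+35) = 0.3519

0.3519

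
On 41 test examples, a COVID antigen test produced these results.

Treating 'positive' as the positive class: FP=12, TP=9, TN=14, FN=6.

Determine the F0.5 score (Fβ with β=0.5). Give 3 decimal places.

Fβ = (1+β²)·TP / ((1+β²)·TP + β²·FN + FP), with β²=1/4
= 1.25·9 / (1.25·9 + 0.25·6 + 12) = 0.455

0.455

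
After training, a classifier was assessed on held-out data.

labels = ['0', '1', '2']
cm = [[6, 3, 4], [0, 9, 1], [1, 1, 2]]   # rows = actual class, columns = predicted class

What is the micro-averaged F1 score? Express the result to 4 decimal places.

Micro-averaging pools counts across classes: ΣTP=17, ΣFP=10, ΣFN=10.
Micro-F1 score = 2·TP/(2·TP+FP+FN) on pooled counts = 0.6296 (equals overall accuracy in single-label multiclass).

0.6296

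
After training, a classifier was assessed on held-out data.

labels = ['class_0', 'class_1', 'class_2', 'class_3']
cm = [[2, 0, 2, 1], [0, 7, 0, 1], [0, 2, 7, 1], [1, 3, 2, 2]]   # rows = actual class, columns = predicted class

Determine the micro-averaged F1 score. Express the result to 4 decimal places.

0.5806

Micro-averaging pools counts across classes: ΣTP=18, ΣFP=13, ΣFN=13.
Micro-F1 score = 2·TP/(2·TP+FP+FN) on pooled counts = 0.5806 (equals overall accuracy in single-label multiclass).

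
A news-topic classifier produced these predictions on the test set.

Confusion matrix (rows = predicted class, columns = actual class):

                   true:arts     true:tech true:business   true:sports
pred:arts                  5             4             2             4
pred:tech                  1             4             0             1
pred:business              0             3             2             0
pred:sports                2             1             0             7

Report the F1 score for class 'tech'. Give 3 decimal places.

0.444

F1 score = 2·TP/(2·TP+FP+FN).
tech: TP=4, FP=1+0+1=2, FN=4+3+1=8 → 8/18 = 0.4444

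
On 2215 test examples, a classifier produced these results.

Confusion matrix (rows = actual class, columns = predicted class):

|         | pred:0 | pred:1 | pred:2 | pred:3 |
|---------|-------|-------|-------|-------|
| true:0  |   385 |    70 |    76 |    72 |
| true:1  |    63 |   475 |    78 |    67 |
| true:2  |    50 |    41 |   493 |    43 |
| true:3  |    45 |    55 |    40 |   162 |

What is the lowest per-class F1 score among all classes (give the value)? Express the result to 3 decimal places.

0.502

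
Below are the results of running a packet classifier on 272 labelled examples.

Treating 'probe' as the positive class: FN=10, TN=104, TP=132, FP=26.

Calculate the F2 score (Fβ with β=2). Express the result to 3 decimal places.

Fβ = (1+β²)·TP / ((1+β²)·TP + β²·FN + FP), with β²=4
= 5·132 / (5·132 + 4·10 + 26) = 0.909

0.909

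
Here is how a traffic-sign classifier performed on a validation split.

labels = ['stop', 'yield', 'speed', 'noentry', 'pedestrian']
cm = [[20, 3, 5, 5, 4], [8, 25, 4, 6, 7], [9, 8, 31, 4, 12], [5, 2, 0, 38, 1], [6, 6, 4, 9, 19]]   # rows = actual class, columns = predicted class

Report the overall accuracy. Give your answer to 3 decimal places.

0.552

Accuracy = trace / total = (20+25+31+38+19=133) / 241 = 133/241 = 0.552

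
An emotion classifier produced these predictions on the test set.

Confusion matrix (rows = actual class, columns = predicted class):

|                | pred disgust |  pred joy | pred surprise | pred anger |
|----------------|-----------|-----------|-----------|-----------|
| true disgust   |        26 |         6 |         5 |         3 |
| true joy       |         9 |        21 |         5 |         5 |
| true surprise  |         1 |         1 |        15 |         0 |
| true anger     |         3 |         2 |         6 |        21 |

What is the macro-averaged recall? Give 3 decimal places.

0.678

Per-class recall (TP/(TP+FN)):
  disgust: TP=26, FN=6+5+3=14 → 26/40 = 0.6500
  joy: TP=21, FN=9+5+5=19 → 21/40 = 0.5250
  surprise: TP=15, FN=1+1+0=2 → 15/17 = 0.8824
  anger: TP=21, FN=3+2+6=11 → 21/32 = 0.6563
Macro-recall = mean = (0.6500 + 0.5250 + 0.8824 + 0.6563) / 4 = 0.678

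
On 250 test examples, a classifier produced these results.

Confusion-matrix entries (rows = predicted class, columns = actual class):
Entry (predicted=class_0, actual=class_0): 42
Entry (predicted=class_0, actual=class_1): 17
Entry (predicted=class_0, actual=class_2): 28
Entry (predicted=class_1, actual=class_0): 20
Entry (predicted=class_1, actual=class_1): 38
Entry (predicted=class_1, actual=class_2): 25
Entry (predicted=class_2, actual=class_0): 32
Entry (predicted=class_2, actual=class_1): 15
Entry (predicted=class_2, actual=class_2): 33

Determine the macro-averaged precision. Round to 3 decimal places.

0.451

Per-class precision (TP/(TP+FP)):
  class_0: TP=42, FP=17+28=45 → 42/87 = 0.4828
  class_1: TP=38, FP=20+25=45 → 38/83 = 0.4578
  class_2: TP=33, FP=32+15=47 → 33/80 = 0.4125
Macro-precision = mean = (0.4828 + 0.4578 + 0.4125) / 3 = 0.451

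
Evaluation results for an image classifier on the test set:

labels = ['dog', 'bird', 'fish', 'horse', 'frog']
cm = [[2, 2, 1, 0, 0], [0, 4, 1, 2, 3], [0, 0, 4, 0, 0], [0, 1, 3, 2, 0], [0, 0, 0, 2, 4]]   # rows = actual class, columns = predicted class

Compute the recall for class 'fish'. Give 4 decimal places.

1.0000

One-vs-rest for 'fish': TP = diagonal; FP = other classes predicted 'fish'; FN = 'fish' predicted as other.
recall = TP/(TP+FN).
fish: TP=4, FN=0+0+0+0=0 → 4/4 = 1.00000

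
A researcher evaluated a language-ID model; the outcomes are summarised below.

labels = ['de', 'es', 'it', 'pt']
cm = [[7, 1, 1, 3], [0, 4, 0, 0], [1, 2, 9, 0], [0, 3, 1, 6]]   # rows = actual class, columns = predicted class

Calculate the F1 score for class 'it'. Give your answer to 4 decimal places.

0.7826

One-vs-rest for 'it': TP = diagonal; FP = other classes predicted 'it'; FN = 'it' predicted as other.
F1 score = 2·TP/(2·TP+FP+FN).
it: TP=9, FP=1+0+1=2, FN=1+2+0=3 → 18/23 = 0.78261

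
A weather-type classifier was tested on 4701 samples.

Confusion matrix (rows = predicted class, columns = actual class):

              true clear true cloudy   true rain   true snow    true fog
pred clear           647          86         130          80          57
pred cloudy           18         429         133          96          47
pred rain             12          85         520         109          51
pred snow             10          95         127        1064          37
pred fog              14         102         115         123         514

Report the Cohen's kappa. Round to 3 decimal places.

Observed agreement pₒ = trace/N = 3174/4701 = 0.6752
Expected agreement pₑ = Σ (rowᵢ·colᵢ)/N² = (701·1000 + 797·723 + 1025·777 + 1472·1333 + 706·868)/4701² = 0.2104
κ = (pₒ − pₑ)/(1 − pₑ) = (0.6752 − 0.2104)/(1 − 0.2104) = 0.589

0.589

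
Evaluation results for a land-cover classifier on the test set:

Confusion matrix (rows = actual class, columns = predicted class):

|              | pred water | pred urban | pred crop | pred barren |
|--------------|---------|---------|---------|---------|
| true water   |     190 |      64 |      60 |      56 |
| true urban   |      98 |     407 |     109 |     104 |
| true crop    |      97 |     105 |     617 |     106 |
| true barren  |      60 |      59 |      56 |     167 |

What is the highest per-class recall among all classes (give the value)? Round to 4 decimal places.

Per-class recall (TP/(TP+FN)):
  water: TP=190, FN=64+60+56=180 → 190/370 = 0.51351
  urban: TP=407, FN=98+109+104=311 → 407/718 = 0.56685
  crop: TP=617, FN=97+105+106=308 → 617/925 = 0.66703
  barren: TP=167, FN=60+59+56=175 → 167/342 = 0.48830
Highest is class 'crop' with recall = 0.6670.

0.6670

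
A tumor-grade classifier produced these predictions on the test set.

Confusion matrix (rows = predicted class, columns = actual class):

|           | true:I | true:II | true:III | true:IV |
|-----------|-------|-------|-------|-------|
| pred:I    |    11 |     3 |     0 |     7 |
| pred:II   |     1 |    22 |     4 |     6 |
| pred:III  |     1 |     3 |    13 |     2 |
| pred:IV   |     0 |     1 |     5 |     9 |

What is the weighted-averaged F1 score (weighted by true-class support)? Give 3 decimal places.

Per-class F1 score (2·TP/(2·TP+FP+FN)):
  I: TP=11, FP=3+0+7=10, FN=1+1+0=2 → 22/34 = 0.6471
  II: TP=22, FP=1+4+6=11, FN=3+3+1=7 → 44/62 = 0.7097
  III: TP=13, FP=1+3+2=6, FN=0+4+5=9 → 26/41 = 0.6341
  IV: TP=9, FP=0+1+5=6, FN=7+6+2=15 → 18/39 = 0.4615
Weighted-F1 score = Σ (supportᵢ/N)·F1 scoreᵢ with N=88: (13/88)·0.6471 + (29/88)·0.7097 + (22/88)·0.6341 + (24/88)·0.4615 = 0.614

0.614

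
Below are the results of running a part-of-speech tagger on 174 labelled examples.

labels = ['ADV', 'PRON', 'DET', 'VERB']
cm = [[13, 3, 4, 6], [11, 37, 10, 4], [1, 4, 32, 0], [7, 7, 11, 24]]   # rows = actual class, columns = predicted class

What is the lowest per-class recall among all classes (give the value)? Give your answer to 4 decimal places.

0.4898

Per-class recall (TP/(TP+FN)):
  ADV: TP=13, FN=3+4+6=13 → 13/26 = 0.50000
  PRON: TP=37, FN=11+10+4=25 → 37/62 = 0.59677
  DET: TP=32, FN=1+4+0=5 → 32/37 = 0.86486
  VERB: TP=24, FN=7+7+11=25 → 24/49 = 0.48980
Lowest is class 'VERB' with recall = 0.4898.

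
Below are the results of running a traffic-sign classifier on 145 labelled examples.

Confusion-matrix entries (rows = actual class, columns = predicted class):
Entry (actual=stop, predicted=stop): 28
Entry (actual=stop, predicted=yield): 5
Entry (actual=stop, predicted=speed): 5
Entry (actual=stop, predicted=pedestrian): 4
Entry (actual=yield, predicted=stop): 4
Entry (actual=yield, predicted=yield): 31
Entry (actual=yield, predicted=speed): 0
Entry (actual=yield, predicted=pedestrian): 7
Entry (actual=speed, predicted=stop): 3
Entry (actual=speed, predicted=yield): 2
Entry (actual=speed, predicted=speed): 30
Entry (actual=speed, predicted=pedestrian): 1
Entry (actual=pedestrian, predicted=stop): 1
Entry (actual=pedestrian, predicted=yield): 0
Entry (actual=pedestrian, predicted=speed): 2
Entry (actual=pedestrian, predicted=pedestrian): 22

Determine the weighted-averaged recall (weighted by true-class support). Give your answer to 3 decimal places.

Per-class recall (TP/(TP+FN)):
  stop: TP=28, FN=5+5+4=14 → 28/42 = 0.6667
  yield: TP=31, FN=4+0+7=11 → 31/42 = 0.7381
  speed: TP=30, FN=3+2+1=6 → 30/36 = 0.8333
  pedestrian: TP=22, FN=1+0+2=3 → 22/25 = 0.8800
Weighted-recall = Σ (supportᵢ/N)·recallᵢ with N=145: (42/145)·0.6667 + (42/145)·0.7381 + (36/145)·0.8333 + (25/145)·0.8800 = 0.766

0.766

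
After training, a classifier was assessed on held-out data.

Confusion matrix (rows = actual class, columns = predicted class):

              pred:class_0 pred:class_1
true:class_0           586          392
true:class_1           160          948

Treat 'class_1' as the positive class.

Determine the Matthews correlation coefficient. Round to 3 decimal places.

0.473

MCC = (TP·TN − FP·FN) / √((TP+FP)(TP+FN)(TN+FP)(TN+FN))
Numerator = 948·586 − 392·160 = 492808
Denominator = √(1340·1108·978·746) = √1083233895360 = 1040785.2302
MCC = 492808 / 1040785.2302 = 0.473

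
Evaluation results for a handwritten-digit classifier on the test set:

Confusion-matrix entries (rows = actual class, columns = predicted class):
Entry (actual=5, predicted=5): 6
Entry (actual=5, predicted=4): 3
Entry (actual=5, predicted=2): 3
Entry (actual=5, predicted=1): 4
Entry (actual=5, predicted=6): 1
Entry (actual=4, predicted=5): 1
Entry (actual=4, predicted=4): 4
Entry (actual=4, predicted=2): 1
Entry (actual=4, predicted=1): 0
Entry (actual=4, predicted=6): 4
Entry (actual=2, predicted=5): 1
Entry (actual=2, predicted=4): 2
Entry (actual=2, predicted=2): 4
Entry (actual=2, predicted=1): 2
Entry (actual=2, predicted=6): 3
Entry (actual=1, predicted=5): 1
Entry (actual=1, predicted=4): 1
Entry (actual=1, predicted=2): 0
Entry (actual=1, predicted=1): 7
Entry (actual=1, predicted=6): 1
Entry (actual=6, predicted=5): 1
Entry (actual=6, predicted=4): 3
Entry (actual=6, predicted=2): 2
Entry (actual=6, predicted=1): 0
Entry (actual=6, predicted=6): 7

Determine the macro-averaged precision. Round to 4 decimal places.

0.4567

Per-class precision (TP/(TP+FP)):
  5: TP=6, FP=1+1+1+1=4 → 6/10 = 0.60000
  4: TP=4, FP=3+2+1+3=9 → 4/13 = 0.30769
  2: TP=4, FP=3+1+0+2=6 → 4/10 = 0.40000
  1: TP=7, FP=4+0+2+0=6 → 7/13 = 0.53846
  6: TP=7, FP=1+4+3+1=9 → 7/16 = 0.43750
Macro-precision = mean = (0.60000 + 0.30769 + 0.40000 + 0.53846 + 0.43750) / 5 = 0.4567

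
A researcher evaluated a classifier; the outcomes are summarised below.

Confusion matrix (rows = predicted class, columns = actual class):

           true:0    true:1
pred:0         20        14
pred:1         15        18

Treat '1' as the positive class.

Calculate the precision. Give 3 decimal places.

0.545

Precision = TP/(TP+FP) = 18/(18+15) = 18/33 = 0.545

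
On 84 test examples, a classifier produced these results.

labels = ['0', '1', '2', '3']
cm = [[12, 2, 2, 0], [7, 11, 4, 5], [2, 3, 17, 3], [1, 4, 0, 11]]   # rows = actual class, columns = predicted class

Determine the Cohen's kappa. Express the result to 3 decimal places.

Observed agreement pₒ = trace/N = 51/84 = 0.6071
Expected agreement pₑ = Σ (rowᵢ·colᵢ)/N² = (16·22 + 27·20 + 25·23 + 16·19)/84² = 0.2510
κ = (pₒ − pₑ)/(1 − pₑ) = (0.6071 − 0.2510)/(1 − 0.2510) = 0.475

0.475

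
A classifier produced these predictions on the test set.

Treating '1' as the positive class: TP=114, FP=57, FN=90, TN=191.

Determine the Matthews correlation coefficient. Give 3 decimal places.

MCC = (TP·TN − FP·FN) / √((TP+FP)(TP+FN)(TN+FP)(TN+FN))
Numerator = 114·191 − 57·90 = 16644
Denominator = √(171·204·248·281) = √2430996192 = 49305.1335
MCC = 16644 / 49305.1335 = 0.338

0.338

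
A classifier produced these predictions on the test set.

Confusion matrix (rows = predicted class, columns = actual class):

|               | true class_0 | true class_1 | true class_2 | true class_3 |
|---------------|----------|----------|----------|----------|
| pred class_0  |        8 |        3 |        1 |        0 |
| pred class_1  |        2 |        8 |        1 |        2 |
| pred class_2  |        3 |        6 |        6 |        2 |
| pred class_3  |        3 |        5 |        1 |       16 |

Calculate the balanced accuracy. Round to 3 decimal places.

0.583

Balanced accuracy = mean of per-class recall.
  class_0: recall = 8/16 = 0.5000
  class_1: recall = 8/22 = 0.3636
  class_2: recall = 6/9 = 0.6667
  class_3: recall = 16/20 = 0.8000
Mean = (0.5000 + 0.3636 + 0.6667 + 0.8000) / 4 = 0.583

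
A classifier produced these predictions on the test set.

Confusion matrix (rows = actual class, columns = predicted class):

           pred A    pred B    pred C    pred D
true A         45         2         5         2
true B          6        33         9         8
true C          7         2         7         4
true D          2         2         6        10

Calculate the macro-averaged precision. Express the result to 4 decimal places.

Per-class precision (TP/(TP+FP)):
  A: TP=45, FP=6+7+2=15 → 45/60 = 0.75000
  B: TP=33, FP=2+2+2=6 → 33/39 = 0.84615
  C: TP=7, FP=5+9+6=20 → 7/27 = 0.25926
  D: TP=10, FP=2+8+4=14 → 10/24 = 0.41667
Macro-precision = mean = (0.75000 + 0.84615 + 0.25926 + 0.41667) / 4 = 0.5680

0.5680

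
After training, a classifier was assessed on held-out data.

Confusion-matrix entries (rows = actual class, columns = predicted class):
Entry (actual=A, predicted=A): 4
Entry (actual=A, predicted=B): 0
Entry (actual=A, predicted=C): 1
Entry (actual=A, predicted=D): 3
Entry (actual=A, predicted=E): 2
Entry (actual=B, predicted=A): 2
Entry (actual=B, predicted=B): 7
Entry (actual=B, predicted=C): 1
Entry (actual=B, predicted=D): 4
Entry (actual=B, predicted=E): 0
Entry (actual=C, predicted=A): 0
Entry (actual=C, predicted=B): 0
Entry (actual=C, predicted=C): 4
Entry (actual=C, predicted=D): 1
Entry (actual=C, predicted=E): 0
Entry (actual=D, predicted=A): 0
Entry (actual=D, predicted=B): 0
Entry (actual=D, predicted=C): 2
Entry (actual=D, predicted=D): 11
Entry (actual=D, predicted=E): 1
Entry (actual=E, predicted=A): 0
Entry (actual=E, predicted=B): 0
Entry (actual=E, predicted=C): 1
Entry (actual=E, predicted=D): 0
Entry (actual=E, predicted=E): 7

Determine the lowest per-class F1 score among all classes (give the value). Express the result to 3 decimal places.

Per-class F1 score (2·TP/(2·TP+FP+FN)):
  A: TP=4, FP=2+0+0+0=2, FN=0+1+3+2=6 → 8/16 = 0.5000
  B: TP=7, FP=0+0+0+0=0, FN=2+1+4+0=7 → 14/21 = 0.6667
  C: TP=4, FP=1+1+2+1=5, FN=0+0+1+0=1 → 8/14 = 0.5714
  D: TP=11, FP=3+4+1+0=8, FN=0+0+2+1=3 → 22/33 = 0.6667
  E: TP=7, FP=2+0+0+1=3, FN=0+0+1+0=1 → 14/18 = 0.7778
Lowest is class 'A' with F1 score = 0.500.

0.500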